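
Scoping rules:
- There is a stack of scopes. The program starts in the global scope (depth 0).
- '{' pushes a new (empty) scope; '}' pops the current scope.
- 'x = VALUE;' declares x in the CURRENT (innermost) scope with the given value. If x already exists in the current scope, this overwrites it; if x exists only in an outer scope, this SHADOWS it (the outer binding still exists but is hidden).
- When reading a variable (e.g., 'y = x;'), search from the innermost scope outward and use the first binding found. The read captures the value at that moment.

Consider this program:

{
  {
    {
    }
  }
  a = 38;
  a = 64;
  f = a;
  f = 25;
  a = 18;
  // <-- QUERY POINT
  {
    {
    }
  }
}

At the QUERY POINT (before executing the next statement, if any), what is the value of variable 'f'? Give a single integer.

Step 1: enter scope (depth=1)
Step 2: enter scope (depth=2)
Step 3: enter scope (depth=3)
Step 4: exit scope (depth=2)
Step 5: exit scope (depth=1)
Step 6: declare a=38 at depth 1
Step 7: declare a=64 at depth 1
Step 8: declare f=(read a)=64 at depth 1
Step 9: declare f=25 at depth 1
Step 10: declare a=18 at depth 1
Visible at query point: a=18 f=25

Answer: 25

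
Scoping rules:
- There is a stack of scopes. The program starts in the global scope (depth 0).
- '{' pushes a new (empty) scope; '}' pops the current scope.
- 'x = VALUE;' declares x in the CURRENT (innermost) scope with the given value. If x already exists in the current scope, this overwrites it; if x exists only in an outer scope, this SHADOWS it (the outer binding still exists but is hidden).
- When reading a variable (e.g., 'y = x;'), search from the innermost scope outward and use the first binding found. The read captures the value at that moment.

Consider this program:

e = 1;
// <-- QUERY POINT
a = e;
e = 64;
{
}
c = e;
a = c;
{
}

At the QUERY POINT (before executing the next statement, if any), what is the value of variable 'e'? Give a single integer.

Step 1: declare e=1 at depth 0
Visible at query point: e=1

Answer: 1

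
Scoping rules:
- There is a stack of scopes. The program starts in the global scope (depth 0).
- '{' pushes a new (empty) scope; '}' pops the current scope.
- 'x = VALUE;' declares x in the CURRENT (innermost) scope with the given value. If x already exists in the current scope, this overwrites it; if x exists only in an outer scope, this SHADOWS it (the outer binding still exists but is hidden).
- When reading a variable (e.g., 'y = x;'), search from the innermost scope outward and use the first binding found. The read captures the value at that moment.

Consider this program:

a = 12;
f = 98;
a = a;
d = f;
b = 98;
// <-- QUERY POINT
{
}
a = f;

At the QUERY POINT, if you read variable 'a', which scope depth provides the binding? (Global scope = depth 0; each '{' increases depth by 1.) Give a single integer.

Step 1: declare a=12 at depth 0
Step 2: declare f=98 at depth 0
Step 3: declare a=(read a)=12 at depth 0
Step 4: declare d=(read f)=98 at depth 0
Step 5: declare b=98 at depth 0
Visible at query point: a=12 b=98 d=98 f=98

Answer: 0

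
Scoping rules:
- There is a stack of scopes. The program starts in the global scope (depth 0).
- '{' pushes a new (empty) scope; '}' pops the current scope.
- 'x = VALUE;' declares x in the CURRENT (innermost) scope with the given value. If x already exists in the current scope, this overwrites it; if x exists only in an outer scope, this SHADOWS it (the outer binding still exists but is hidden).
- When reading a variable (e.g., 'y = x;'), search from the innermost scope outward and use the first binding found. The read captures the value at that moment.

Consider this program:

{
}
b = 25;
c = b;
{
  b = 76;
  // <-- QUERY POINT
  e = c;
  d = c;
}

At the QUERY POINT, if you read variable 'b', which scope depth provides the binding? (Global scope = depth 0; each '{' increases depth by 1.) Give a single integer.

Step 1: enter scope (depth=1)
Step 2: exit scope (depth=0)
Step 3: declare b=25 at depth 0
Step 4: declare c=(read b)=25 at depth 0
Step 5: enter scope (depth=1)
Step 6: declare b=76 at depth 1
Visible at query point: b=76 c=25

Answer: 1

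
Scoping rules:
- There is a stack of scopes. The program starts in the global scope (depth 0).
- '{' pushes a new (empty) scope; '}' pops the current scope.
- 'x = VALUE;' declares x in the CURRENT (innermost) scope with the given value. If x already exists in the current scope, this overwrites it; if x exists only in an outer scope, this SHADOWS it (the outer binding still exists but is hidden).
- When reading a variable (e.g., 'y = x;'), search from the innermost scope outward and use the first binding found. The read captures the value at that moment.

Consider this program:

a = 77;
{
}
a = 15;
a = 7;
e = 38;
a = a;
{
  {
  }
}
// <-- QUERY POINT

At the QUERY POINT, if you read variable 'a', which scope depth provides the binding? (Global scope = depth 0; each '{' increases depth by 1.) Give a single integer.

Answer: 0

Derivation:
Step 1: declare a=77 at depth 0
Step 2: enter scope (depth=1)
Step 3: exit scope (depth=0)
Step 4: declare a=15 at depth 0
Step 5: declare a=7 at depth 0
Step 6: declare e=38 at depth 0
Step 7: declare a=(read a)=7 at depth 0
Step 8: enter scope (depth=1)
Step 9: enter scope (depth=2)
Step 10: exit scope (depth=1)
Step 11: exit scope (depth=0)
Visible at query point: a=7 e=38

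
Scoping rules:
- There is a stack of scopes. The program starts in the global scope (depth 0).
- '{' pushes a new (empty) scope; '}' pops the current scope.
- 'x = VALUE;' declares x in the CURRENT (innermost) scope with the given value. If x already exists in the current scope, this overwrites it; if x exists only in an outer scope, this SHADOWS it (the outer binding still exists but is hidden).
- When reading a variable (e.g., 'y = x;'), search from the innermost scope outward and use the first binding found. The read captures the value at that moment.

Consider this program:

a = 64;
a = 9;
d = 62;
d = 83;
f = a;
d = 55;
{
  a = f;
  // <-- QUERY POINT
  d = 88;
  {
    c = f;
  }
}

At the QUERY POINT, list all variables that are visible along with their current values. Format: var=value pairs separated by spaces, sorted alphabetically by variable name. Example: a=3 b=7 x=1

Answer: a=9 d=55 f=9

Derivation:
Step 1: declare a=64 at depth 0
Step 2: declare a=9 at depth 0
Step 3: declare d=62 at depth 0
Step 4: declare d=83 at depth 0
Step 5: declare f=(read a)=9 at depth 0
Step 6: declare d=55 at depth 0
Step 7: enter scope (depth=1)
Step 8: declare a=(read f)=9 at depth 1
Visible at query point: a=9 d=55 f=9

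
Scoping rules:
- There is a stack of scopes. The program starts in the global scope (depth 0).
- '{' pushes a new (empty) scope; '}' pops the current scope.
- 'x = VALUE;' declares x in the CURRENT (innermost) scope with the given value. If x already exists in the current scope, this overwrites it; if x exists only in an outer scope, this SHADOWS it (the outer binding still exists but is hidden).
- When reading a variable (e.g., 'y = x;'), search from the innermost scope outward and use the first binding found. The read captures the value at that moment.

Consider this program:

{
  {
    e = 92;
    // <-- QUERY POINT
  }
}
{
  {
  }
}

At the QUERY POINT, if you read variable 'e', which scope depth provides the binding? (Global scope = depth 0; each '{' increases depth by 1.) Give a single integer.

Step 1: enter scope (depth=1)
Step 2: enter scope (depth=2)
Step 3: declare e=92 at depth 2
Visible at query point: e=92

Answer: 2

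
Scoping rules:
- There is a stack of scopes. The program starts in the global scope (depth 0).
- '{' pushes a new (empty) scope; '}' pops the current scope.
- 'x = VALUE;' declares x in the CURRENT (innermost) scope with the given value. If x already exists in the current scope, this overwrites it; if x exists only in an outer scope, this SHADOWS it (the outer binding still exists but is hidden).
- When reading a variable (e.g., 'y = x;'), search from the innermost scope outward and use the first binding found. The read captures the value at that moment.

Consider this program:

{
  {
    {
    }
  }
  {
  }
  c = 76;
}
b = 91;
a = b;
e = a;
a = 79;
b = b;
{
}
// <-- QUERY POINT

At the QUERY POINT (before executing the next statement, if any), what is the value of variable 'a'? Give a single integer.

Answer: 79

Derivation:
Step 1: enter scope (depth=1)
Step 2: enter scope (depth=2)
Step 3: enter scope (depth=3)
Step 4: exit scope (depth=2)
Step 5: exit scope (depth=1)
Step 6: enter scope (depth=2)
Step 7: exit scope (depth=1)
Step 8: declare c=76 at depth 1
Step 9: exit scope (depth=0)
Step 10: declare b=91 at depth 0
Step 11: declare a=(read b)=91 at depth 0
Step 12: declare e=(read a)=91 at depth 0
Step 13: declare a=79 at depth 0
Step 14: declare b=(read b)=91 at depth 0
Step 15: enter scope (depth=1)
Step 16: exit scope (depth=0)
Visible at query point: a=79 b=91 e=91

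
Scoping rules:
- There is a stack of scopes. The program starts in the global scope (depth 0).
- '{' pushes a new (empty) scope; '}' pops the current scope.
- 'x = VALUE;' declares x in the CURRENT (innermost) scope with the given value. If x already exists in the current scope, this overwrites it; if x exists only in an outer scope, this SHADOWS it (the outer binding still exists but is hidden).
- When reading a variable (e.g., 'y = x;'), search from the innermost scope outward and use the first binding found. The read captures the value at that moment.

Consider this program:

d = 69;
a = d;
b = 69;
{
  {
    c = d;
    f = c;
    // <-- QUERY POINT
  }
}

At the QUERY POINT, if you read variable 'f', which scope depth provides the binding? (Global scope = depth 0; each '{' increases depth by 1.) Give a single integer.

Answer: 2

Derivation:
Step 1: declare d=69 at depth 0
Step 2: declare a=(read d)=69 at depth 0
Step 3: declare b=69 at depth 0
Step 4: enter scope (depth=1)
Step 5: enter scope (depth=2)
Step 6: declare c=(read d)=69 at depth 2
Step 7: declare f=(read c)=69 at depth 2
Visible at query point: a=69 b=69 c=69 d=69 f=69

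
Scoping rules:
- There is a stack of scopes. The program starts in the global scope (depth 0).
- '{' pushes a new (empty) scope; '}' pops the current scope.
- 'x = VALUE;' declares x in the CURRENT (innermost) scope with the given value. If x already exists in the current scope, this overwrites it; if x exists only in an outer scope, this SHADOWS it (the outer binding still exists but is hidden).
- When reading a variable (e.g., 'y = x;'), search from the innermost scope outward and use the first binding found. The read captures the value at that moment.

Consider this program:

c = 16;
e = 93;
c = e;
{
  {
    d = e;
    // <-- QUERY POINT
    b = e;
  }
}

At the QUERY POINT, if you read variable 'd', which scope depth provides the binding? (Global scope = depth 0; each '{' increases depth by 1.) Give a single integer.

Answer: 2

Derivation:
Step 1: declare c=16 at depth 0
Step 2: declare e=93 at depth 0
Step 3: declare c=(read e)=93 at depth 0
Step 4: enter scope (depth=1)
Step 5: enter scope (depth=2)
Step 6: declare d=(read e)=93 at depth 2
Visible at query point: c=93 d=93 e=93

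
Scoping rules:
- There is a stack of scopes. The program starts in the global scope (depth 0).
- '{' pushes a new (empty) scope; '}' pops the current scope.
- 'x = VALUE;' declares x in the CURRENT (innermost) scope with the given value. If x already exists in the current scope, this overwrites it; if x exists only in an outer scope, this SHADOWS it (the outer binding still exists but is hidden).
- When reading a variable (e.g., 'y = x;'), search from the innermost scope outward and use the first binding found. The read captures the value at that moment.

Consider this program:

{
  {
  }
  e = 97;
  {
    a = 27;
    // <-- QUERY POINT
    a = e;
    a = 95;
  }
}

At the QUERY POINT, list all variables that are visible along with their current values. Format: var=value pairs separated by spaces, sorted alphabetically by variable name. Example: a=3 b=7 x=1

Answer: a=27 e=97

Derivation:
Step 1: enter scope (depth=1)
Step 2: enter scope (depth=2)
Step 3: exit scope (depth=1)
Step 4: declare e=97 at depth 1
Step 5: enter scope (depth=2)
Step 6: declare a=27 at depth 2
Visible at query point: a=27 e=97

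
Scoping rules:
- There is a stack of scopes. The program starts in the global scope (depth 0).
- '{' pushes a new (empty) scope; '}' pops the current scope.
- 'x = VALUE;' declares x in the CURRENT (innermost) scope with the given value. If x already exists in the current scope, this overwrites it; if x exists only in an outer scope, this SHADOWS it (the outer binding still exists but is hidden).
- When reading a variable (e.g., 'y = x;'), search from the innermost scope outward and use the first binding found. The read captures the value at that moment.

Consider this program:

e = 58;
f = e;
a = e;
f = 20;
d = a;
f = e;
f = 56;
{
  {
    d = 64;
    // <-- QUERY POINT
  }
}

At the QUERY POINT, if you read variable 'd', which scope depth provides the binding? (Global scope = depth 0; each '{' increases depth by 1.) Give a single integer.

Answer: 2

Derivation:
Step 1: declare e=58 at depth 0
Step 2: declare f=(read e)=58 at depth 0
Step 3: declare a=(read e)=58 at depth 0
Step 4: declare f=20 at depth 0
Step 5: declare d=(read a)=58 at depth 0
Step 6: declare f=(read e)=58 at depth 0
Step 7: declare f=56 at depth 0
Step 8: enter scope (depth=1)
Step 9: enter scope (depth=2)
Step 10: declare d=64 at depth 2
Visible at query point: a=58 d=64 e=58 f=56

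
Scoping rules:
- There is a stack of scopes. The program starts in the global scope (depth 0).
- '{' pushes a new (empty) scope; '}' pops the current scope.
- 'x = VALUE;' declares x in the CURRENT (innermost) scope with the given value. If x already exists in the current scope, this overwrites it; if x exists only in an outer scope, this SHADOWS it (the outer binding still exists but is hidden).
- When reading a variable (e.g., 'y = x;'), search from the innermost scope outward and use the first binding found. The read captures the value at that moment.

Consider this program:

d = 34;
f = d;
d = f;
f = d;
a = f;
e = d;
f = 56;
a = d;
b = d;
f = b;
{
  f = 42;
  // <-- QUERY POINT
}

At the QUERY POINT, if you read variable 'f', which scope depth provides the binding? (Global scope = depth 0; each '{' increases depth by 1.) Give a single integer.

Answer: 1

Derivation:
Step 1: declare d=34 at depth 0
Step 2: declare f=(read d)=34 at depth 0
Step 3: declare d=(read f)=34 at depth 0
Step 4: declare f=(read d)=34 at depth 0
Step 5: declare a=(read f)=34 at depth 0
Step 6: declare e=(read d)=34 at depth 0
Step 7: declare f=56 at depth 0
Step 8: declare a=(read d)=34 at depth 0
Step 9: declare b=(read d)=34 at depth 0
Step 10: declare f=(read b)=34 at depth 0
Step 11: enter scope (depth=1)
Step 12: declare f=42 at depth 1
Visible at query point: a=34 b=34 d=34 e=34 f=42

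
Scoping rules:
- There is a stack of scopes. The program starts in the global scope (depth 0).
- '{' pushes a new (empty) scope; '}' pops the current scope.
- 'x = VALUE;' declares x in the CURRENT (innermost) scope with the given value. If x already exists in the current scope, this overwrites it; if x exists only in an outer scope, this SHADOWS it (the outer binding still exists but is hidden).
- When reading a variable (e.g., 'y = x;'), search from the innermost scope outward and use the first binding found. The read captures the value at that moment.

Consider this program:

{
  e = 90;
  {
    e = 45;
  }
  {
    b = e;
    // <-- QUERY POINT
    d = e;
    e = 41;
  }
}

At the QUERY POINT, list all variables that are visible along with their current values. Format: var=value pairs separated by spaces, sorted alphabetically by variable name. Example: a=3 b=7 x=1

Answer: b=90 e=90

Derivation:
Step 1: enter scope (depth=1)
Step 2: declare e=90 at depth 1
Step 3: enter scope (depth=2)
Step 4: declare e=45 at depth 2
Step 5: exit scope (depth=1)
Step 6: enter scope (depth=2)
Step 7: declare b=(read e)=90 at depth 2
Visible at query point: b=90 e=90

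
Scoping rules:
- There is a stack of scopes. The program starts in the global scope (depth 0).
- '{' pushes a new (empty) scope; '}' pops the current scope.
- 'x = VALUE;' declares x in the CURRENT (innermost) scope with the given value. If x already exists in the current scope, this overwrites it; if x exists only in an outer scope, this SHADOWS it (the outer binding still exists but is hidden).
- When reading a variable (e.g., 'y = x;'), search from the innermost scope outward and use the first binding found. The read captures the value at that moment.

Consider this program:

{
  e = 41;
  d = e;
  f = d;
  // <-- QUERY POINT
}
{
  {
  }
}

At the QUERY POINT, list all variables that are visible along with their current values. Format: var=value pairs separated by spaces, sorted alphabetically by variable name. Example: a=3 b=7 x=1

Answer: d=41 e=41 f=41

Derivation:
Step 1: enter scope (depth=1)
Step 2: declare e=41 at depth 1
Step 3: declare d=(read e)=41 at depth 1
Step 4: declare f=(read d)=41 at depth 1
Visible at query point: d=41 e=41 f=41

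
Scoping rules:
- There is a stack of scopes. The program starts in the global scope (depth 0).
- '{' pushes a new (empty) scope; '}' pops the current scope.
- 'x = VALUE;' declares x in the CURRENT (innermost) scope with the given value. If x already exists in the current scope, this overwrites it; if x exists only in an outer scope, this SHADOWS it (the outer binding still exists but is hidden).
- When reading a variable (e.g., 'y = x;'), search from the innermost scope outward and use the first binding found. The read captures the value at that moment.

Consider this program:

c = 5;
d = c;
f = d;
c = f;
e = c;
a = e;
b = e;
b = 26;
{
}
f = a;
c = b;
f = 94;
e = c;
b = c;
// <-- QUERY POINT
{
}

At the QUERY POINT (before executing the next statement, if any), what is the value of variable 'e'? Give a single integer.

Step 1: declare c=5 at depth 0
Step 2: declare d=(read c)=5 at depth 0
Step 3: declare f=(read d)=5 at depth 0
Step 4: declare c=(read f)=5 at depth 0
Step 5: declare e=(read c)=5 at depth 0
Step 6: declare a=(read e)=5 at depth 0
Step 7: declare b=(read e)=5 at depth 0
Step 8: declare b=26 at depth 0
Step 9: enter scope (depth=1)
Step 10: exit scope (depth=0)
Step 11: declare f=(read a)=5 at depth 0
Step 12: declare c=(read b)=26 at depth 0
Step 13: declare f=94 at depth 0
Step 14: declare e=(read c)=26 at depth 0
Step 15: declare b=(read c)=26 at depth 0
Visible at query point: a=5 b=26 c=26 d=5 e=26 f=94

Answer: 26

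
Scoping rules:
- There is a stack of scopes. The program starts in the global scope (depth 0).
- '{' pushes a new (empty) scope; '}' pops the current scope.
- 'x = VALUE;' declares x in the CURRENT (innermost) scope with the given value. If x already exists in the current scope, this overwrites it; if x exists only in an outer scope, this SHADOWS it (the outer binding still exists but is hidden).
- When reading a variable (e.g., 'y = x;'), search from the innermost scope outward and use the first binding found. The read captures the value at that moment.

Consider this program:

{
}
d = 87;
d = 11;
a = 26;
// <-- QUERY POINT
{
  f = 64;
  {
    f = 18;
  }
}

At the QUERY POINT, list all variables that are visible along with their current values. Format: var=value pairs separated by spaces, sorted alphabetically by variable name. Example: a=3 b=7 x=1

Answer: a=26 d=11

Derivation:
Step 1: enter scope (depth=1)
Step 2: exit scope (depth=0)
Step 3: declare d=87 at depth 0
Step 4: declare d=11 at depth 0
Step 5: declare a=26 at depth 0
Visible at query point: a=26 d=11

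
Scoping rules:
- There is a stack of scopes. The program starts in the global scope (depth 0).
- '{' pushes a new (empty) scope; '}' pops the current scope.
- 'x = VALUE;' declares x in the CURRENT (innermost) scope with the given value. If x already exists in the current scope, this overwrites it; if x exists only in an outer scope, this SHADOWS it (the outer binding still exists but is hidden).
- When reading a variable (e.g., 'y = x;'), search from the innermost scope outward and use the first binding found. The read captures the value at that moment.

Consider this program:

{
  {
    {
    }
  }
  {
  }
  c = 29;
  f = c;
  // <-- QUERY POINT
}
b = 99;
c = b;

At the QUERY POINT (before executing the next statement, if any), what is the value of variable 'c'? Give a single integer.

Step 1: enter scope (depth=1)
Step 2: enter scope (depth=2)
Step 3: enter scope (depth=3)
Step 4: exit scope (depth=2)
Step 5: exit scope (depth=1)
Step 6: enter scope (depth=2)
Step 7: exit scope (depth=1)
Step 8: declare c=29 at depth 1
Step 9: declare f=(read c)=29 at depth 1
Visible at query point: c=29 f=29

Answer: 29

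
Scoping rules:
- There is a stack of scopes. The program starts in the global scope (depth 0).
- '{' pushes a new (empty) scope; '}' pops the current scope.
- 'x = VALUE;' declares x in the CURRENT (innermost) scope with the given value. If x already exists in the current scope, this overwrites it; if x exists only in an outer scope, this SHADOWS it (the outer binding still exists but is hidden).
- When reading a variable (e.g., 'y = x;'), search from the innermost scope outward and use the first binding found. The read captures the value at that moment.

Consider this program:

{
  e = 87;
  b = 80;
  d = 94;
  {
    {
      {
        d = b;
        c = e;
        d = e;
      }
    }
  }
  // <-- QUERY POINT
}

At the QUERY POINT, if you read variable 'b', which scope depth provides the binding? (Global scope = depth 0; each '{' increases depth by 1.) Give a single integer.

Step 1: enter scope (depth=1)
Step 2: declare e=87 at depth 1
Step 3: declare b=80 at depth 1
Step 4: declare d=94 at depth 1
Step 5: enter scope (depth=2)
Step 6: enter scope (depth=3)
Step 7: enter scope (depth=4)
Step 8: declare d=(read b)=80 at depth 4
Step 9: declare c=(read e)=87 at depth 4
Step 10: declare d=(read e)=87 at depth 4
Step 11: exit scope (depth=3)
Step 12: exit scope (depth=2)
Step 13: exit scope (depth=1)
Visible at query point: b=80 d=94 e=87

Answer: 1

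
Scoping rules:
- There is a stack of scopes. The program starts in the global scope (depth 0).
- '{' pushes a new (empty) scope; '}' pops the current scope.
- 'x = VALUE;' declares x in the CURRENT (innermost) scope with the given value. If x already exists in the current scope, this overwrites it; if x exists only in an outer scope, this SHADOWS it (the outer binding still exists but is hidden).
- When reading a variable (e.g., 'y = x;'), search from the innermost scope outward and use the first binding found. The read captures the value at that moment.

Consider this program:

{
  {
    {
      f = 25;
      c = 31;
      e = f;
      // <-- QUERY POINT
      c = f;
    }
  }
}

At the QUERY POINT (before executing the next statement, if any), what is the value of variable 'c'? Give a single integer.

Step 1: enter scope (depth=1)
Step 2: enter scope (depth=2)
Step 3: enter scope (depth=3)
Step 4: declare f=25 at depth 3
Step 5: declare c=31 at depth 3
Step 6: declare e=(read f)=25 at depth 3
Visible at query point: c=31 e=25 f=25

Answer: 31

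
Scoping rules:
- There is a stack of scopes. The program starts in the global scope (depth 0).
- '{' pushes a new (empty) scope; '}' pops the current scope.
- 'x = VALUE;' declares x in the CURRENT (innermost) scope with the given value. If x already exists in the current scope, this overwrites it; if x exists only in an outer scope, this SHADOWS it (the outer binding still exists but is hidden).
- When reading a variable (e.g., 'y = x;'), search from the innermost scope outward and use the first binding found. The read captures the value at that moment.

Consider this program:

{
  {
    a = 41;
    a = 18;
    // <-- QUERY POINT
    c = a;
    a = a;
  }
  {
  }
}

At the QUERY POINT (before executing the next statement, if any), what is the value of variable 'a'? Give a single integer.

Answer: 18

Derivation:
Step 1: enter scope (depth=1)
Step 2: enter scope (depth=2)
Step 3: declare a=41 at depth 2
Step 4: declare a=18 at depth 2
Visible at query point: a=18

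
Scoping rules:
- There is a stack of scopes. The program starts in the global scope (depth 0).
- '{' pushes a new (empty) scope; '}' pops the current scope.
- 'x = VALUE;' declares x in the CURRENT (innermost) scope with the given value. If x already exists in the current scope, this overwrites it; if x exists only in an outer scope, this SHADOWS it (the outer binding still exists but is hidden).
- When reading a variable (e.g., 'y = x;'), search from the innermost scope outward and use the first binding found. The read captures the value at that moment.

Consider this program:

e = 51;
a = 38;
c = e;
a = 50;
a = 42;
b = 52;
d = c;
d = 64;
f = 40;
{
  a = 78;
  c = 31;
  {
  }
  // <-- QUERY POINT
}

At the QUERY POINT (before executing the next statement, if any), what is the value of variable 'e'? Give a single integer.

Answer: 51

Derivation:
Step 1: declare e=51 at depth 0
Step 2: declare a=38 at depth 0
Step 3: declare c=(read e)=51 at depth 0
Step 4: declare a=50 at depth 0
Step 5: declare a=42 at depth 0
Step 6: declare b=52 at depth 0
Step 7: declare d=(read c)=51 at depth 0
Step 8: declare d=64 at depth 0
Step 9: declare f=40 at depth 0
Step 10: enter scope (depth=1)
Step 11: declare a=78 at depth 1
Step 12: declare c=31 at depth 1
Step 13: enter scope (depth=2)
Step 14: exit scope (depth=1)
Visible at query point: a=78 b=52 c=31 d=64 e=51 f=40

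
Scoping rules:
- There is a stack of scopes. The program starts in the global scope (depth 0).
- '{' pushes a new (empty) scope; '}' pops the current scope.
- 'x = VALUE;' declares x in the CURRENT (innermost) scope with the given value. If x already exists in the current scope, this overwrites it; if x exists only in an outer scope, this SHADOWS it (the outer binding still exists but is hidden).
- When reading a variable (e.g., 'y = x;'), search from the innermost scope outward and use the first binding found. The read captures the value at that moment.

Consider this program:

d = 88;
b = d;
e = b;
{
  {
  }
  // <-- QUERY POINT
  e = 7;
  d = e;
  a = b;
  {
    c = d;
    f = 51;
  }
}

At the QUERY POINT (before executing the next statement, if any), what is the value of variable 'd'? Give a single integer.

Step 1: declare d=88 at depth 0
Step 2: declare b=(read d)=88 at depth 0
Step 3: declare e=(read b)=88 at depth 0
Step 4: enter scope (depth=1)
Step 5: enter scope (depth=2)
Step 6: exit scope (depth=1)
Visible at query point: b=88 d=88 e=88

Answer: 88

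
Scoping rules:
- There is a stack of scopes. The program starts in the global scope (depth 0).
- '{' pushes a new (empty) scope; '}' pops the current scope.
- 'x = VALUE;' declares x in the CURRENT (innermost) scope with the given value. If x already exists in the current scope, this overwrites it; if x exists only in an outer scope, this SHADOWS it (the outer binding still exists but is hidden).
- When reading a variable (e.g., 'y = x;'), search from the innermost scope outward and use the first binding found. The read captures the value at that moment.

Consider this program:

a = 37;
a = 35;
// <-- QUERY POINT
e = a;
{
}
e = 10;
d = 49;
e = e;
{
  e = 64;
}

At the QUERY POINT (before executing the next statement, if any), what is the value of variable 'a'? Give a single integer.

Step 1: declare a=37 at depth 0
Step 2: declare a=35 at depth 0
Visible at query point: a=35

Answer: 35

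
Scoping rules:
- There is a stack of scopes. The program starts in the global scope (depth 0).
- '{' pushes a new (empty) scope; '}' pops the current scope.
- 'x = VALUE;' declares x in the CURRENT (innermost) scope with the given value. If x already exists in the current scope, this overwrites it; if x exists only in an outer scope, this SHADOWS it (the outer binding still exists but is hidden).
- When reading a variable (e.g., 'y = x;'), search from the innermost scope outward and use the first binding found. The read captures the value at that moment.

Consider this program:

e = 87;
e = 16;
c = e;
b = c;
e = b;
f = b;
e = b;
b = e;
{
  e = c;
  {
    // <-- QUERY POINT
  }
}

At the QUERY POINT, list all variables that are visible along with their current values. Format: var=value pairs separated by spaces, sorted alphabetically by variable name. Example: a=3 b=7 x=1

Step 1: declare e=87 at depth 0
Step 2: declare e=16 at depth 0
Step 3: declare c=(read e)=16 at depth 0
Step 4: declare b=(read c)=16 at depth 0
Step 5: declare e=(read b)=16 at depth 0
Step 6: declare f=(read b)=16 at depth 0
Step 7: declare e=(read b)=16 at depth 0
Step 8: declare b=(read e)=16 at depth 0
Step 9: enter scope (depth=1)
Step 10: declare e=(read c)=16 at depth 1
Step 11: enter scope (depth=2)
Visible at query point: b=16 c=16 e=16 f=16

Answer: b=16 c=16 e=16 f=16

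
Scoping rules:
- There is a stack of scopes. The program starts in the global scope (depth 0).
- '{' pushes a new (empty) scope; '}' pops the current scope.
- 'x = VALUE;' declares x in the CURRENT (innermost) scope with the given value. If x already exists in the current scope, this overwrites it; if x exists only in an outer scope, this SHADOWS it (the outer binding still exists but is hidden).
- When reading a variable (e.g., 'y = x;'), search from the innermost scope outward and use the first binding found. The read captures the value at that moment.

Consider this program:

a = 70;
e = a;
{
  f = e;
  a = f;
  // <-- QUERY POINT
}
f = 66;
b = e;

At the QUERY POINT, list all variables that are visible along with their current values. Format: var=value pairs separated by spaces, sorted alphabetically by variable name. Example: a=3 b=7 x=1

Answer: a=70 e=70 f=70

Derivation:
Step 1: declare a=70 at depth 0
Step 2: declare e=(read a)=70 at depth 0
Step 3: enter scope (depth=1)
Step 4: declare f=(read e)=70 at depth 1
Step 5: declare a=(read f)=70 at depth 1
Visible at query point: a=70 e=70 f=70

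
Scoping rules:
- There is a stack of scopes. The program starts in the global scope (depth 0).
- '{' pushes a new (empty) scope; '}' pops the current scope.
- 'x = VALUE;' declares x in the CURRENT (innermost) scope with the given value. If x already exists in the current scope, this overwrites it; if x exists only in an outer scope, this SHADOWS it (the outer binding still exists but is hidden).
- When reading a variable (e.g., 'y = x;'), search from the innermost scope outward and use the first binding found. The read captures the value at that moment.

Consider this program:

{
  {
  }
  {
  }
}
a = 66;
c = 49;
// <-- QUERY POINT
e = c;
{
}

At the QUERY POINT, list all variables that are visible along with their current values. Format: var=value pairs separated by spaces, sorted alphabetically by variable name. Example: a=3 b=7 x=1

Answer: a=66 c=49

Derivation:
Step 1: enter scope (depth=1)
Step 2: enter scope (depth=2)
Step 3: exit scope (depth=1)
Step 4: enter scope (depth=2)
Step 5: exit scope (depth=1)
Step 6: exit scope (depth=0)
Step 7: declare a=66 at depth 0
Step 8: declare c=49 at depth 0
Visible at query point: a=66 c=49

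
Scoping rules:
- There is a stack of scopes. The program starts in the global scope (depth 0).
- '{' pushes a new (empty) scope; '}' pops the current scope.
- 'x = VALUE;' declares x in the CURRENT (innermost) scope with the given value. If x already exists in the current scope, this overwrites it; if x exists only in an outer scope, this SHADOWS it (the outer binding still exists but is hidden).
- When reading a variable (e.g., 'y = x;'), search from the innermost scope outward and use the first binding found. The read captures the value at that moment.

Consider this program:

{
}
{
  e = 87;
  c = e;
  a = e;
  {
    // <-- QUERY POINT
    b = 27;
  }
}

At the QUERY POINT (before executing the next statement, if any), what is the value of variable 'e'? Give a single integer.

Answer: 87

Derivation:
Step 1: enter scope (depth=1)
Step 2: exit scope (depth=0)
Step 3: enter scope (depth=1)
Step 4: declare e=87 at depth 1
Step 5: declare c=(read e)=87 at depth 1
Step 6: declare a=(read e)=87 at depth 1
Step 7: enter scope (depth=2)
Visible at query point: a=87 c=87 e=87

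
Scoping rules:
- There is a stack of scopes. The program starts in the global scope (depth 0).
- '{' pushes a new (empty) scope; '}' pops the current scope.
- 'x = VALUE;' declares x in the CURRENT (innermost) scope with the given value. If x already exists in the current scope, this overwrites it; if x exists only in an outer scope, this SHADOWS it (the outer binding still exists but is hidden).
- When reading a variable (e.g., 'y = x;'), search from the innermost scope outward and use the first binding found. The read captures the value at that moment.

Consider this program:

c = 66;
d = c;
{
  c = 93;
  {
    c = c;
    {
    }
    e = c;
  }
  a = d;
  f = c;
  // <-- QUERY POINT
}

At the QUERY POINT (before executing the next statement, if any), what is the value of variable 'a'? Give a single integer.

Answer: 66

Derivation:
Step 1: declare c=66 at depth 0
Step 2: declare d=(read c)=66 at depth 0
Step 3: enter scope (depth=1)
Step 4: declare c=93 at depth 1
Step 5: enter scope (depth=2)
Step 6: declare c=(read c)=93 at depth 2
Step 7: enter scope (depth=3)
Step 8: exit scope (depth=2)
Step 9: declare e=(read c)=93 at depth 2
Step 10: exit scope (depth=1)
Step 11: declare a=(read d)=66 at depth 1
Step 12: declare f=(read c)=93 at depth 1
Visible at query point: a=66 c=93 d=66 f=93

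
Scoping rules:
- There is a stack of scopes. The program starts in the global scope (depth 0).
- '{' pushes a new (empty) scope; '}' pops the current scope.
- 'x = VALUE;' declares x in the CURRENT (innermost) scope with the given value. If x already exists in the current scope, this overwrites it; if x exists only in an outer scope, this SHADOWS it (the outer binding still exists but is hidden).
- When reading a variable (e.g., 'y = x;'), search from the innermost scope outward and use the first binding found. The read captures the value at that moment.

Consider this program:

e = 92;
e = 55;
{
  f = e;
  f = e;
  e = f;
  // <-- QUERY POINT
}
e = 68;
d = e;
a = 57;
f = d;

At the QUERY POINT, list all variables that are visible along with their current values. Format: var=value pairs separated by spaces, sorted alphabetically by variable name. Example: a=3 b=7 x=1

Answer: e=55 f=55

Derivation:
Step 1: declare e=92 at depth 0
Step 2: declare e=55 at depth 0
Step 3: enter scope (depth=1)
Step 4: declare f=(read e)=55 at depth 1
Step 5: declare f=(read e)=55 at depth 1
Step 6: declare e=(read f)=55 at depth 1
Visible at query point: e=55 f=55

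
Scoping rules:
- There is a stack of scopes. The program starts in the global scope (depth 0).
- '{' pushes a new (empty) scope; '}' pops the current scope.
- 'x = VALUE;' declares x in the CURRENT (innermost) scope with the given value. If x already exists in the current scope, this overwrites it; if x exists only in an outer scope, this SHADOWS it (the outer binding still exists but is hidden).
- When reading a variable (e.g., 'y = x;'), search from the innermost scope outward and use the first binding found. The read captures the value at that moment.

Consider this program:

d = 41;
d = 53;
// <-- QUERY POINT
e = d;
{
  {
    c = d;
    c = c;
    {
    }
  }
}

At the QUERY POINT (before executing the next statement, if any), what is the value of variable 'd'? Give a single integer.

Step 1: declare d=41 at depth 0
Step 2: declare d=53 at depth 0
Visible at query point: d=53

Answer: 53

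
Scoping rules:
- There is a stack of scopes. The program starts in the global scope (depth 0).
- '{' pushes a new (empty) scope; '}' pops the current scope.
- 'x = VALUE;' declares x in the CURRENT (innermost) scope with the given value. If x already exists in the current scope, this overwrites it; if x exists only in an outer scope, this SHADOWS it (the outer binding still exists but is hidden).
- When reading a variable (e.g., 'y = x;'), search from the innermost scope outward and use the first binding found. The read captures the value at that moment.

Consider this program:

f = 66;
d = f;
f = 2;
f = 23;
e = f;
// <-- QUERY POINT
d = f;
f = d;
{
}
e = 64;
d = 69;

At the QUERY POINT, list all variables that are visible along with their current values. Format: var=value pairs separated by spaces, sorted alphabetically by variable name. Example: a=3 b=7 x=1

Step 1: declare f=66 at depth 0
Step 2: declare d=(read f)=66 at depth 0
Step 3: declare f=2 at depth 0
Step 4: declare f=23 at depth 0
Step 5: declare e=(read f)=23 at depth 0
Visible at query point: d=66 e=23 f=23

Answer: d=66 e=23 f=23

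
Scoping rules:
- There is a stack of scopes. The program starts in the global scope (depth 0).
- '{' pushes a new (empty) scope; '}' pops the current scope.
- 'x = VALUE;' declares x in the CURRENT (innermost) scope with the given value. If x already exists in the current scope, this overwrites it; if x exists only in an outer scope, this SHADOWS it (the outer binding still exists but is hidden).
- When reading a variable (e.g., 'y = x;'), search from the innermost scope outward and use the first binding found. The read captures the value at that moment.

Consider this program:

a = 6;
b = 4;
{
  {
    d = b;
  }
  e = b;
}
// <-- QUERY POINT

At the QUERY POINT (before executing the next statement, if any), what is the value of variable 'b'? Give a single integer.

Answer: 4

Derivation:
Step 1: declare a=6 at depth 0
Step 2: declare b=4 at depth 0
Step 3: enter scope (depth=1)
Step 4: enter scope (depth=2)
Step 5: declare d=(read b)=4 at depth 2
Step 6: exit scope (depth=1)
Step 7: declare e=(read b)=4 at depth 1
Step 8: exit scope (depth=0)
Visible at query point: a=6 b=4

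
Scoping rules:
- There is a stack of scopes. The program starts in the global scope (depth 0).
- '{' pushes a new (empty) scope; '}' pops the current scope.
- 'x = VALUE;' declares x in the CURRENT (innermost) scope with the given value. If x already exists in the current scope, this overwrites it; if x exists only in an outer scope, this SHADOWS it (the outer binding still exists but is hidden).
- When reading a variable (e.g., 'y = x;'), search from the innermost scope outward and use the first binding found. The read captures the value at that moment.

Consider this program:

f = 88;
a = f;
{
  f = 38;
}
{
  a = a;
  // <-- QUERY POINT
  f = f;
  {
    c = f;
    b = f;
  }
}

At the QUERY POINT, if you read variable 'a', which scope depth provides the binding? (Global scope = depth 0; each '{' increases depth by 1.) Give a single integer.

Step 1: declare f=88 at depth 0
Step 2: declare a=(read f)=88 at depth 0
Step 3: enter scope (depth=1)
Step 4: declare f=38 at depth 1
Step 5: exit scope (depth=0)
Step 6: enter scope (depth=1)
Step 7: declare a=(read a)=88 at depth 1
Visible at query point: a=88 f=88

Answer: 1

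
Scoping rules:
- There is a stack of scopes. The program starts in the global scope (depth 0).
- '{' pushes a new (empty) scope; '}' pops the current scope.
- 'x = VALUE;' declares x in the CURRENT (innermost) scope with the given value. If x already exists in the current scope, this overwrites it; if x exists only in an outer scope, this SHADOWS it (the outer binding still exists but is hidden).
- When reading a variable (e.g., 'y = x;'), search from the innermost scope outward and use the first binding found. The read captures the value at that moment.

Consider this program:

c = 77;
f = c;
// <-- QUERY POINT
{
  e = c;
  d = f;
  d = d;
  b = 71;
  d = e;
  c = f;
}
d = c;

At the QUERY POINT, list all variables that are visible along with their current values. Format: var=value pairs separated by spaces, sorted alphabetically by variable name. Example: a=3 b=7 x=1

Step 1: declare c=77 at depth 0
Step 2: declare f=(read c)=77 at depth 0
Visible at query point: c=77 f=77

Answer: c=77 f=77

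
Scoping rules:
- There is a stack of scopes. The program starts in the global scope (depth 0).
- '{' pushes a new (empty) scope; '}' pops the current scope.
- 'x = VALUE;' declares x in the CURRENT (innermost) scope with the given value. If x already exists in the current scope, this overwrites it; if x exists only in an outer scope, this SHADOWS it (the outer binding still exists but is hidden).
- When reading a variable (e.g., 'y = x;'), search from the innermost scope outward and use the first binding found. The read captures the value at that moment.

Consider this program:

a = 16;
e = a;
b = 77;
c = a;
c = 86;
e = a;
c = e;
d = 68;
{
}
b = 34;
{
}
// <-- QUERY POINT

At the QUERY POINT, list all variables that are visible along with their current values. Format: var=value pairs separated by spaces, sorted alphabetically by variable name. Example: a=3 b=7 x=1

Step 1: declare a=16 at depth 0
Step 2: declare e=(read a)=16 at depth 0
Step 3: declare b=77 at depth 0
Step 4: declare c=(read a)=16 at depth 0
Step 5: declare c=86 at depth 0
Step 6: declare e=(read a)=16 at depth 0
Step 7: declare c=(read e)=16 at depth 0
Step 8: declare d=68 at depth 0
Step 9: enter scope (depth=1)
Step 10: exit scope (depth=0)
Step 11: declare b=34 at depth 0
Step 12: enter scope (depth=1)
Step 13: exit scope (depth=0)
Visible at query point: a=16 b=34 c=16 d=68 e=16

Answer: a=16 b=34 c=16 d=68 e=16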